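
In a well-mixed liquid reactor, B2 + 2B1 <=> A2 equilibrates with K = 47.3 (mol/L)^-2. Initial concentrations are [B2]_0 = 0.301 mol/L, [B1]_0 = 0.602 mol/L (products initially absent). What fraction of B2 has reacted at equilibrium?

X = 0.662

Let X = conversion of B2; extent ξ = 0.301·X mol/L.
Concentrations: [B2] = 0.301 − 0.301X; [B1] = 0.602 − 0.602X; [A2] = 0.301X.
K = [A2] / ([B2] [B1]^2).
This equals 47.3 at X = 0.662 (the root in 0 < X < 1).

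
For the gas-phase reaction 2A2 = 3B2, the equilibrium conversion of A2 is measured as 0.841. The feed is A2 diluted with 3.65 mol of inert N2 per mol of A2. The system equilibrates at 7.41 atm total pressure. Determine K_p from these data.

Basis: 1 mol A2 initially; let X = conversion of A2. Extent ξ = 0.5X.
Moles: n_A2 = 1 − X; n_B2 = 1.5X; n_I = 3.65 (inert).
Summing: n_T = 4.65 + 0.5X.
At X = 0.841: n_A2 = 0.159, n_B2 = 1.26, n_T = 5.07.
p_i = (n_i/n_T)·P. K_p = p_B2^3 / (p_A2^2) = 116 atm.

K_p = 116 atm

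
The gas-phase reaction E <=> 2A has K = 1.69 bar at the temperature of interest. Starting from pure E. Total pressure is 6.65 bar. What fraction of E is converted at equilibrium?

Take 1 mol E as basis and let X be its fractional conversion, so ξ = X.
Moles: n_E = 1 − X; n_A = 2X.
Summing: n_T = 1 + X.
y_i = n_i/n_T, p_i = y_i·P. K = p_A^2 / (p_E).
Substituting and setting equal to 1.69 bar gives a polynomial in X; the root in (0,1) is X = 0.244.

X = 0.244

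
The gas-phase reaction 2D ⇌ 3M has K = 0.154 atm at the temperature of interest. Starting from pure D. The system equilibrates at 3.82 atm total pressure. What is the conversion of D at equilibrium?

X = 0.203

Let X = conversion of D (basis 1 mol D); extent of reaction ξ = 0.5X.
At extent ξ: n_D = 1 − X; n_M = 1.5X.
Summing: n_T = 1 + 0.5X.
y_i = n_i/n_T, p_i = y_i·P. K = p_M^3 / (p_D^2).
Substituting and setting equal to 0.154 atm gives a polynomial in X; the root in (0,1) is X = 0.203.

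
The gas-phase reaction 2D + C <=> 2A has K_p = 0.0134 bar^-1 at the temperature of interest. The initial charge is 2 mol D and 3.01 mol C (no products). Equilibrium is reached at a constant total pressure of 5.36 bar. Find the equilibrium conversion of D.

Take 2 mol D as basis and let X be its fractional conversion, so ξ = X.
Species balance: n_D = 2 − 2X; n_C = 3.01 − X; n_A = 2X.
n_T = Σnᵢ = 5.01 − X.
y_i = n_i/n_T, p_i = y_i·P. K_p = p_A^2 / (p_D^2 p_C).
This yields a degree-3 equation in X; solving on (0,1), X = 0.170.

X = 0.170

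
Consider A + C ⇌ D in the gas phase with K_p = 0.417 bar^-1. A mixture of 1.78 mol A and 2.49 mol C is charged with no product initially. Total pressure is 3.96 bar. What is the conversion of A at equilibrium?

X = 0.446

Take 1.78 mol A as basis and let X be its fractional conversion, so ξ = 1.78X.
Species balance: n_A = 1.78 − 1.78X; n_C = 2.49 − 1.78X; n_D = 1.78X.
Summing: n_T = 4.27 − 1.78X.
With p_i = (n_i/n_T)P, K_p = p_D / (p_A p_C).
Setting this equal to 0.417 bar^-1 and taking the physical root (0 < X < 1) gives X = 0.446.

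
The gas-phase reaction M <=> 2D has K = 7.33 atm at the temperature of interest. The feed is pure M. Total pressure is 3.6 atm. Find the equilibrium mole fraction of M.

Let X = conversion of M (basis 1 mol M); extent of reaction ξ = X.
Moles: n_M = 1 − X; n_D = 2X.
Total moles n_T = 1 + X.
With p_i = (n_i/n_T)P, K = p_D^2 / (p_M).
Substituting and setting equal to 7.33 atm gives a polynomial in X; the root in (0,1) is X = 0.581.
Then n_M = 0.419, n_T = 1.58, so y_M = 0.265.

y_M = 0.265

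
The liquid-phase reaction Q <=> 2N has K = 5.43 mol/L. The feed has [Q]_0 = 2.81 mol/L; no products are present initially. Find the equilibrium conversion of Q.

Let X = conversion of Q; extent ξ = 2.81·X mol/L.
Concentrations: [Q] = 2.81 − 2.81X; [N] = 5.62X.
K = [N]^2 / ([Q]).
Solving K = 5.43 for X ∈ (0,1): X = 0.494.

X = 0.494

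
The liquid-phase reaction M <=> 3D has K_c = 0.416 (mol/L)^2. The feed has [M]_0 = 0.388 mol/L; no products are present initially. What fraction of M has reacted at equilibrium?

X = 0.396

Let X = conversion of M; extent ξ = 0.388·X mol/L.
Concentrations: [M] = 0.388 − 0.388X; [D] = 1.16X.
K_c = [D]^3 / ([M]).
Equating to 0.416 (mol/L)^2: the physical root is X = 0.396.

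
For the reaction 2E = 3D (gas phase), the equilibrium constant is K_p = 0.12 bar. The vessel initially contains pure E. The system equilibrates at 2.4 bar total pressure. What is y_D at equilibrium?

Basis: 1 mol E initially; let X = conversion of E. Extent ξ = 0.5X.
Moles: n_E = 1 − X; n_D = 1.5X.
Total moles n_T = 1 + 0.5X.
Mole fractions y_i = n_i/n_T; K_p = p_D^3 / (p_E^2) with p_i = y_i·P.
Equating to 0.12 bar and solving on 0 < X < 1: X = 0.216.
Then n_D = 0.324, n_T = 1.11, so y_D = 0.293.

y_D = 0.293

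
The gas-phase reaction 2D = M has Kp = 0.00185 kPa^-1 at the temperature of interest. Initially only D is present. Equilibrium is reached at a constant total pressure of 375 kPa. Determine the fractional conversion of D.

Let X = conversion of D (basis 1 mol D); extent of reaction ξ = 0.5X.
Moles: n_D = 1 − X; n_M = 0.5X.
Total moles n_T = 1 − 0.5X.
Mole fractions y_i = n_i/n_T; Kp = p_M / (p_D^2) with p_i = y_i·P.
Substituting and setting equal to 0.00185 kPa^-1 gives a polynomial in X; the root in (0,1) is X = 0.485.

X = 0.485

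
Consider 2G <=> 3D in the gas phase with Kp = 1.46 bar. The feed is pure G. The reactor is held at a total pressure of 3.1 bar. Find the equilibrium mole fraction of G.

y_G = 0.506

Let X = conversion of G (basis 1 mol G); extent of reaction ξ = 0.5X.
At extent ξ: n_G = 1 − X; n_D = 1.5X.
Total moles n_T = 1 + 0.5X.
Mole fractions y_i = n_i/n_T; Kp = p_D^3 / (p_G^2) with p_i = y_i·P.
Substituting and setting equal to 1.46 bar gives a polynomial in X; the root in (0,1) is X = 0.394.
Then n_G = 0.606, n_T = 1.2, so y_G = 0.506.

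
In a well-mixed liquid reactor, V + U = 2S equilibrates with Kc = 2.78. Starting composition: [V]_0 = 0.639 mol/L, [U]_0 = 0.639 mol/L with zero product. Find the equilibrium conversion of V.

X = 0.455

Let X = conversion of V; extent ξ = 0.639·X mol/L.
Concentrations: [V] = 0.639 − 0.639X; [U] = 0.639 − 0.639X; [S] = 1.28X.
Kc = [S]^2 / ([V] [U]).
Setting equal to 2.78 and solving for X on (0,1) gives X = 0.455.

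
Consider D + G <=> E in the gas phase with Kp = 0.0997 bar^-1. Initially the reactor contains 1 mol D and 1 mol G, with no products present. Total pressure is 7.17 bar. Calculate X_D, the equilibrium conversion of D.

Take 1 mol D as basis and let X be its fractional conversion, so ξ = X.
Moles: n_D = 1 − X; n_G = 1 − X; n_E = X.
n_T = Σnᵢ = 2 − X.
With p_i = (n_i/n_T)P, Kp = p_E / (p_D p_G).
Setting this equal to 0.0997 bar^-1 and taking the physical root (0 < X < 1) gives X = 0.236.

X = 0.236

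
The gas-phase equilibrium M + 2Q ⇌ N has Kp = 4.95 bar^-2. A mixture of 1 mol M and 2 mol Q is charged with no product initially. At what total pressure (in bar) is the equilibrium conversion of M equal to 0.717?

Basis: 1 mol M initially; let X = conversion of M. Extent ξ = X.
At extent ξ: n_M = 1 − X; n_Q = 2 − 2X; n_N = X.
Total moles n_T = 3 − 2X.
Kp = p_N / (p_M p_Q^2) with p_i = (n_i/n_T)·P.
At X = 0.717: the mole-fraction product g(X) = Π y_i^ν_i = 19.39. Since Kp = g(X)·P^{-2}, P = (g/Kp)^(1/2) = (19.39/4.95)^(1/2) = 1.98 bar.

P = 1.98 bar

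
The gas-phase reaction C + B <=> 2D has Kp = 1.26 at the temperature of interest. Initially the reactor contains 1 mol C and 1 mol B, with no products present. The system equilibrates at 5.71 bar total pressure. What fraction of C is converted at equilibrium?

Let X = conversion of C (basis 1 mol C); extent of reaction ξ = X.
Mole table: n_C = 1 − X; n_B = 1 − X; n_D = 2X.
n_T stays at 2 (no change in mole number).
With p_i = (n_i/n_T)P, Kp = p_D^2 / (p_C p_B).
Substituting and setting equal to 1.26 gives a polynomial in X; the root in (0,1) is X = 0.359.

X = 0.359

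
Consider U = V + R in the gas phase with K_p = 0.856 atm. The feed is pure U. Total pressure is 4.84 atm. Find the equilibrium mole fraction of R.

Let X = conversion of U (basis 1 mol U); extent of reaction ξ = X.
Mole table: n_U = 1 − X; n_V = X; n_R = X.
n_T = Σnᵢ = 1 + X.
y_i = n_i/n_T, p_i = y_i·P. K_p = p_V p_R / (p_U).
Equating to 0.856 atm and solving on 0 < X < 1: X = 0.388.
Then n_R = 0.388, n_T = 1.39, so y_R = 0.279.

y_R = 0.279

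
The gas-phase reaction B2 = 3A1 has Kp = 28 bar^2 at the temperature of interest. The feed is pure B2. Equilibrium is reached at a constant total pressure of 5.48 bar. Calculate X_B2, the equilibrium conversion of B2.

Basis: 1 mol B2 initially; let X = conversion of B2. Extent ξ = X.
Mole table: n_B2 = 1 − X; n_A1 = 3X.
n_T = Σnᵢ = 1 + 2X.
Mole fractions y_i = n_i/n_T; Kp = p_A1^3 / (p_B2) with p_i = y_i·P.
Equating to 28 bar^2 and solving on 0 < X < 1: X = 0.407.

X = 0.407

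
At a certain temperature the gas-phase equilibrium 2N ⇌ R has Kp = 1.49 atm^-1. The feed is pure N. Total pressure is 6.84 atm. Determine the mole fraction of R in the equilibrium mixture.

y_R = 0.732

Let X = conversion of N (basis 1 mol N); extent of reaction ξ = 0.5X.
At extent ξ: n_N = 1 − X; n_R = 0.5X.
n_T = Σnᵢ = 1 − 0.5X.
Mole fractions y_i = n_i/n_T; Kp = p_R / (p_N^2) with p_i = y_i·P.
This yields a degree-2 equation in X; solving on (0,1), X = 0.845.
Then n_R = 0.423, n_T = 0.577, so y_R = 0.732.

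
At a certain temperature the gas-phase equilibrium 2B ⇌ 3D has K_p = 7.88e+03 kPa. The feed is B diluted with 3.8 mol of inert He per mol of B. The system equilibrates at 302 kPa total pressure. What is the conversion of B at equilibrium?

X = 0.872

Basis: 1 mol B initially; let X = conversion of B. Extent ξ = 0.5X.
Species balance: n_B = 1 − X; n_D = 1.5X; n_I = 3.8 (inert).
Summing: n_T = 4.8 + 0.5X.
y_i = n_i/n_T, p_i = y_i·P. K_p = p_D^3 / (p_B^2).
Setting this equal to 7.88e+03 kPa and taking the physical root (0 < X < 1) gives X = 0.872.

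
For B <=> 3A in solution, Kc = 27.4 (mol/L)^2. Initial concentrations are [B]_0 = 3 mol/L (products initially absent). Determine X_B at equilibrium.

Let X = conversion of B; extent ξ = 3·X mol/L.
Concentrations: [B] = 3 − 3X; [A] = 9X.
Kc = [A]^3 / ([B]).
Solving Kc = 27.4 for X ∈ (0,1): X = 0.406.

X = 0.406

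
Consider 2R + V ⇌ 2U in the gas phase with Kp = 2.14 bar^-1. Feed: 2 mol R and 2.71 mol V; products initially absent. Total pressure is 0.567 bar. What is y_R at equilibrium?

Basis: 2 mol R initially; let X = conversion of R. Extent ξ = X.
Moles: n_R = 2 − 2X; n_V = 2.71 − X; n_U = 2X.
Total moles n_T = 4.71 − X.
y_i = n_i/n_T, p_i = y_i·P. Kp = p_U^2 / (p_R^2 p_V).
Equating to 2.14 bar^-1 and solving on 0 < X < 1: X = 0.445.
Then n_R = 1.11, n_T = 4.26, so y_R = 0.260.

y_R = 0.260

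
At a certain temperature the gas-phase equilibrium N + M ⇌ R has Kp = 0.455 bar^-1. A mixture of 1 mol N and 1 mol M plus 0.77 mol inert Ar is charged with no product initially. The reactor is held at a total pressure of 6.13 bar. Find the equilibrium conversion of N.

X = 0.411

Let X = conversion of N (basis 1 mol N); extent of reaction ξ = X.
At extent ξ: n_N = 1 − X; n_M = 1 − X; n_R = X; n_I = 0.77 (inert).
n_T = Σnᵢ = 2.77 − X.
With p_i = (n_i/n_T)P, Kp = p_R / (p_N p_M).
Substituting and setting equal to 0.455 bar^-1 gives a polynomial in X; the root in (0,1) is X = 0.411.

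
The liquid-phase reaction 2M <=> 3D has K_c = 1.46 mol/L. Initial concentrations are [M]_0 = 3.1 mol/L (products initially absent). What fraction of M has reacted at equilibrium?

X = 0.378

Let X = conversion of M; extent ξ = 3.1X/2 mol/L.
Concentrations: [M] = 3.1 − 3.1X; [D] = 4.65X.
K_c = [D]^3 / ([M]^2).
Setting equal to 1.46 and solving for X on (0,1) gives X = 0.378.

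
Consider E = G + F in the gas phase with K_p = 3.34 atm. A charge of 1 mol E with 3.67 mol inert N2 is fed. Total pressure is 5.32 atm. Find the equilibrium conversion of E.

X = 0.810

Let X = conversion of E (basis 1 mol E); extent of reaction ξ = X.
At extent ξ: n_E = 1 − X; n_G = X; n_F = X; n_I = 3.67 (inert).
n_T = Σnᵢ = 4.67 + X.
Mole fractions y_i = n_i/n_T; K_p = p_G p_F / (p_E) with p_i = y_i·P.
Equating to 3.34 atm and solving on 0 < X < 1: X = 0.810.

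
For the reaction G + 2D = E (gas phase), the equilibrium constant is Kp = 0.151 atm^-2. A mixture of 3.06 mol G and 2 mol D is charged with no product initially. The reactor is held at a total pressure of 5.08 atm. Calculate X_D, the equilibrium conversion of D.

Let X = conversion of D (basis 2 mol D); extent of reaction ξ = X.
At extent ξ: n_G = 3.06 − X; n_D = 2 − 2X; n_E = X.
Summing: n_T = 5.06 − 2X.
y_i = n_i/n_T, p_i = y_i·P. Kp = p_E / (p_G p_D^2).
Setting this equal to 0.151 atm^-2 and taking the physical root (0 < X < 1) gives X = 0.535.

X = 0.535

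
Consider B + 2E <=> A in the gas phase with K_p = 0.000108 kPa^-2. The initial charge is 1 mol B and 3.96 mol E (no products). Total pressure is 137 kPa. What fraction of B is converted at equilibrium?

X = 0.529

Take 1 mol B as basis and let X be its fractional conversion, so ξ = X.
Moles: n_B = 1 − X; n_E = 3.96 − 2X; n_A = X.
Total moles n_T = 4.96 − 2X.
With p_i = (n_i/n_T)P, K_p = p_A / (p_B p_E^2).
This yields a degree-3 equation in X; solving on (0,1), X = 0.529.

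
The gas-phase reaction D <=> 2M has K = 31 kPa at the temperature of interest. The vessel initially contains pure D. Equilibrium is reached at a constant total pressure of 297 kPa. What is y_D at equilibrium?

y_D = 0.725

Let X = conversion of D (basis 1 mol D); extent of reaction ξ = X.
Mole table: n_D = 1 − X; n_M = 2X.
n_T = Σnᵢ = 1 + X.
y_i = n_i/n_T, p_i = y_i·P. K = p_M^2 / (p_D).
Substituting and setting equal to 31 kPa gives a polynomial in X; the root in (0,1) is X = 0.159.
Then n_D = 0.841, n_T = 1.16, so y_D = 0.725.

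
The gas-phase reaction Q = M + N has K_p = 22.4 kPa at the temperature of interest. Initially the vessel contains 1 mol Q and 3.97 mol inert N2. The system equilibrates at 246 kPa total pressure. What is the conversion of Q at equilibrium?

Basis: 1 mol Q initially; let X = conversion of Q. Extent ξ = X.
Species balance: n_Q = 1 − X; n_M = X; n_N = X; n_I = 3.97 (inert).
Summing: n_T = 4.97 + X.
With p_i = (n_i/n_T)P, K_p = p_M p_N / (p_Q).
Equating to 22.4 kPa and solving on 0 < X < 1: X = 0.499.

X = 0.499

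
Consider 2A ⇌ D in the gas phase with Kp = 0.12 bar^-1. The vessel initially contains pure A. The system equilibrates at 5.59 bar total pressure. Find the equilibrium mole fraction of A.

y_A = 0.685

Take 1 mol A as basis and let X be its fractional conversion, so ξ = 0.5X.
Species balance: n_A = 1 − X; n_D = 0.5X.
Summing: n_T = 1 − 0.5X.
Mole fractions y_i = n_i/n_T; Kp = p_D / (p_A^2) with p_i = y_i·P.
This yields a degree-2 equation in X; solving on (0,1), X = 0.479.
Then n_A = 0.521, n_T = 0.761, so y_A = 0.685.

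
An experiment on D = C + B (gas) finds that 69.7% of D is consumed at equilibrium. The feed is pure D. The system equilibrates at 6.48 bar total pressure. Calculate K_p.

Basis: 1 mol D initially; let X = conversion of D. Extent ξ = X.
Species balance: n_D = 1 − X; n_C = X; n_B = X.
Total moles n_T = 1 + X.
At X = 0.697: n_D = 0.303, n_C = 0.697, n_B = 0.697, n_T = 1.7.
p_i = (n_i/n_T)·P. K_p = p_C p_B / (p_D) = 6.12 bar.

K_p = 6.12 bar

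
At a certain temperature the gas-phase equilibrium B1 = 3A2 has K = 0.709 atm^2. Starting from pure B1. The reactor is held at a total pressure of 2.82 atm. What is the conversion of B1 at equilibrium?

Basis: 1 mol B1 initially; let X = conversion of B1. Extent ξ = X.
Species balance: n_B1 = 1 − X; n_A2 = 3X.
n_T = Σnᵢ = 1 + 2X.
y_i = n_i/n_T, p_i = y_i·P. K = p_A2^3 / (p_B1).
Substituting and setting equal to 0.709 atm^2 gives a polynomial in X; the root in (0,1) is X = 0.170.

X = 0.170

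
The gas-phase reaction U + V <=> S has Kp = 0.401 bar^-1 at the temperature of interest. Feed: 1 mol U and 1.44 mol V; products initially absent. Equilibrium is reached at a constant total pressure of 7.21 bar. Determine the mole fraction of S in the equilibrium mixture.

Take 1 mol U as basis and let X be its fractional conversion, so ξ = X.
At extent ξ: n_U = 1 − X; n_V = 1.44 − X; n_S = X.
Summing: n_T = 2.44 − X.
Mole fractions y_i = n_i/n_T; Kp = p_S / (p_U p_V) with p_i = y_i·P.
Setting this equal to 0.401 bar^-1 and taking the physical root (0 < X < 1) gives X = 0.573.
Then n_S = 0.573, n_T = 1.87, so y_S = 0.307.

y_S = 0.307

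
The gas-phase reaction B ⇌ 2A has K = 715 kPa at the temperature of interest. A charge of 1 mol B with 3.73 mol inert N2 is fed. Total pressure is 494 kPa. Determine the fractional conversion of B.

X = 0.730

Basis: 1 mol B initially; let X = conversion of B. Extent ξ = X.
At extent ξ: n_B = 1 − X; n_A = 2X; n_I = 3.73 (inert).
Summing: n_T = 4.73 + X.
Mole fractions y_i = n_i/n_T; K = p_A^2 / (p_B) with p_i = y_i·P.
Substituting and setting equal to 715 kPa gives a polynomial in X; the root in (0,1) is X = 0.730.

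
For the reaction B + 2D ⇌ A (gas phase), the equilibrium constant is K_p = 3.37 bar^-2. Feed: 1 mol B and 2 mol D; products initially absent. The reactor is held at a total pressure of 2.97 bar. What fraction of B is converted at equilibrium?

X = 0.759

Let X = conversion of B (basis 1 mol B); extent of reaction ξ = X.
Mole table: n_B = 1 − X; n_D = 2 − 2X; n_A = X.
Total moles n_T = 3 − 2X.
With p_i = (n_i/n_T)P, K_p = p_A / (p_B p_D^2).
Equating to 3.37 bar^-2 and solving on 0 < X < 1: X = 0.759.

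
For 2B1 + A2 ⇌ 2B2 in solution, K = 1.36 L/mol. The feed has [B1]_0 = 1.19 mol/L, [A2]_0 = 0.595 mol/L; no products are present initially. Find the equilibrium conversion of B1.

Let X = conversion of B1; extent ξ = 1.19X/2 mol/L.
Concentrations: [B1] = 1.19 − 1.19X; [A2] = 0.595 − 0.595X; [B2] = 1.19X.
K = [B2]^2 / ([B1]^2 [A2]).
Setting equal to 1.36 and solving for X on (0,1) gives X = 0.409.

X = 0.409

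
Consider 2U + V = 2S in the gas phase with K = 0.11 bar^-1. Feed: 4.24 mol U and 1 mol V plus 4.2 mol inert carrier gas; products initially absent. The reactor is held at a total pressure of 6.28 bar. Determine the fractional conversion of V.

X = 0.379

Let X = conversion of V (basis 1 mol V); extent of reaction ξ = X.
At extent ξ: n_U = 4.24 − 2X; n_V = 1 − X; n_S = 2X; n_I = 4.2 (inert).
n_T = Σnᵢ = 9.44 − X.
y_i = n_i/n_T, p_i = y_i·P. K = p_S^2 / (p_U^2 p_V).
Setting this equal to 0.11 bar^-1 and taking the physical root (0 < X < 1) gives X = 0.379.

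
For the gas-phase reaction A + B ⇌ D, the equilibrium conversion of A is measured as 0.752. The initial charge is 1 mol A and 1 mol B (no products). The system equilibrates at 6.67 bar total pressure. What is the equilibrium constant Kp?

Take 1 mol A as basis and let X be its fractional conversion, so ξ = X.
Species balance: n_A = 1 − X; n_B = 1 − X; n_D = X.
n_T = Σnᵢ = 2 − X.
At X = 0.752: n_A = 0.248, n_B = 0.248, n_D = 0.752, n_T = 1.25.
p_i = (n_i/n_T)·P. Kp = p_D / (p_A p_B) = 2.29 bar^-1.

Kp = 2.29 bar^-1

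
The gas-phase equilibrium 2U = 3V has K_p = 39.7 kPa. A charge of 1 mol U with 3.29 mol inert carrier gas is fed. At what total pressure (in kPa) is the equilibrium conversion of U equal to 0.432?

Let X = conversion of U (basis 1 mol U); extent of reaction ξ = 0.5X.
Species balance: n_U = 1 − X; n_V = 1.5X; n_I = 3.29 (inert).
Total moles n_T = 4.29 + 0.5X.
K_p = p_V^3 / (p_U^2) with p_i = (n_i/n_T)·P.
At X = 0.432: the mole-fraction product g(X) = Π y_i^ν_i = 0.1872. Since K_p = g(X)·P^{1}, P = (K_p/g)^(1/1) = (39.7/0.1872)^(1/1) = 212 kPa.

P = 212 kPa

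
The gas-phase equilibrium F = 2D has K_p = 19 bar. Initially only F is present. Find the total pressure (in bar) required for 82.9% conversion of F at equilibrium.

P = 2.16 bar

Let X = conversion of F (basis 1 mol F); extent of reaction ξ = X.
At extent ξ: n_F = 1 − X; n_D = 2X.
n_T = Σnᵢ = 1 + X.
K_p = p_D^2 / (p_F) with p_i = (n_i/n_T)·P.
At X = 0.829: the mole-fraction product g(X) = Π y_i^ν_i = 8.789. Since K_p = g(X)·P^{1}, P = (K_p/g)^(1/1) = (19/8.789)^(1/1) = 2.16 bar.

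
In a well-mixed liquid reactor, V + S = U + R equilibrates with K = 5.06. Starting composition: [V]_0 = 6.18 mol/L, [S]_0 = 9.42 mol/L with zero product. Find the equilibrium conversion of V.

Let X = conversion of V; extent ξ = 6.18·X mol/L.
Concentrations: [V] = 6.18 − 6.18X; [S] = 9.42 − 6.18X; [U] = 6.18X; [R] = 6.18X.
K = [U] [R] / ([V] [S]).
Setting equal to 5.06 and solving for X on (0,1) gives X = 0.815.

X = 0.815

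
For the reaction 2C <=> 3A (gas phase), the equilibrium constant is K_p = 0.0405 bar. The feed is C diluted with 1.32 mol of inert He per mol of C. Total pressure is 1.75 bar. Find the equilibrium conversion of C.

Take 1 mol C as basis and let X be its fractional conversion, so ξ = 0.5X.
Moles: n_C = 1 − X; n_A = 1.5X; n_I = 1.32 (inert).
n_T = Σnᵢ = 2.32 + 0.5X.
y_i = n_i/n_T, p_i = y_i·P. K_p = p_A^3 / (p_C^2).
Substituting and setting equal to 0.0405 bar gives a polynomial in X; the root in (0,1) is X = 0.217.

X = 0.217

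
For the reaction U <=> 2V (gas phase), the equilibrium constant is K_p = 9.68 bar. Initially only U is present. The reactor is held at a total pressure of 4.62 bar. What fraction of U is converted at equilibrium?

X = 0.586

Basis: 1 mol U initially; let X = conversion of U. Extent ξ = X.
At extent ξ: n_U = 1 − X; n_V = 2X.
n_T = Σnᵢ = 1 + X.
y_i = n_i/n_T, p_i = y_i·P. K_p = p_V^2 / (p_U).
This yields a degree-2 equation in X; solving on (0,1), X = 0.586.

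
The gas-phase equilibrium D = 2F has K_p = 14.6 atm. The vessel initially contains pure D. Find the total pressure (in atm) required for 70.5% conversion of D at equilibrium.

Take 1 mol D as basis and let X be its fractional conversion, so ξ = X.
At extent ξ: n_D = 1 − X; n_F = 2X.
Total moles n_T = 1 + X.
K_p = p_F^2 / (p_D) with p_i = (n_i/n_T)·P.
At X = 0.705: the mole-fraction product g(X) = Π y_i^ν_i = 3.953. Since K_p = g(X)·P^{1}, P = (K_p/g)^(1/1) = (14.6/3.953)^(1/1) = 3.69 atm.

P = 3.69 atm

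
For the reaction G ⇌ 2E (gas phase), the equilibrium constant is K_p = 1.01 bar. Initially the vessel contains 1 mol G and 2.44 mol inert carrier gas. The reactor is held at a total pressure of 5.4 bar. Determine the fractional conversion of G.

X = 0.341

Take 1 mol G as basis and let X be its fractional conversion, so ξ = X.
Moles: n_G = 1 − X; n_E = 2X; n_I = 2.44 (inert).
Total moles n_T = 3.44 + X.
With p_i = (n_i/n_T)P, K_p = p_E^2 / (p_G).
This yields a degree-2 equation in X; solving on (0,1), X = 0.341.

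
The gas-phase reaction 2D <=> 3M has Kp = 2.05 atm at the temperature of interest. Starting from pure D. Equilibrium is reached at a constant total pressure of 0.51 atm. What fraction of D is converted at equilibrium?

Let X = conversion of D (basis 1 mol D); extent of reaction ξ = 0.5X.
Species balance: n_D = 1 − X; n_M = 1.5X.
Total moles n_T = 1 + 0.5X.
With p_i = (n_i/n_T)P, Kp = p_M^3 / (p_D^2).
Equating to 2.05 atm and solving on 0 < X < 1: X = 0.614.

X = 0.614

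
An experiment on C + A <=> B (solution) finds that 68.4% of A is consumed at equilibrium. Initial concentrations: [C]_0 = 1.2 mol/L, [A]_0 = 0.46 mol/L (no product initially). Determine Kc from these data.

Let X = conversion of A.
Concentrations: [C] = 1.2 − 0.46X; [A] = 0.46 − 0.46X; [B] = 0.46X.
At X = 0.684: [C] = 0.885, [A] = 0.145, [B] = 0.315.
Kc = [B] / ([C] [A]) = 2.44 L/mol.

Kc = 2.44 L/mol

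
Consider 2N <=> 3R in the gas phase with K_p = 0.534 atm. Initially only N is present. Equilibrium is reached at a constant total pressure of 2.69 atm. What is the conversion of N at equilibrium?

Basis: 1 mol N initially; let X = conversion of N. Extent ξ = 0.5X.
Species balance: n_N = 1 − X; n_R = 1.5X.
n_T = Σnᵢ = 1 + 0.5X.
y_i = n_i/n_T, p_i = y_i·P. K_p = p_R^3 / (p_N^2).
This yields a degree-3 equation in X; solving on (0,1), X = 0.317.

X = 0.317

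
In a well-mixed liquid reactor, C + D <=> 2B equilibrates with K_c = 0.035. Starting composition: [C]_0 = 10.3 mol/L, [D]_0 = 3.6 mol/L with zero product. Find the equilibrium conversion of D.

Let X = conversion of D; extent ξ = 3.6·X mol/L.
Concentrations: [C] = 10.3 − 3.6X; [D] = 3.6 − 3.6X; [B] = 7.2X.
K_c = [B]^2 / ([C] [D]).
Solving K_c = 0.035 for X ∈ (0,1): X = 0.143.

X = 0.143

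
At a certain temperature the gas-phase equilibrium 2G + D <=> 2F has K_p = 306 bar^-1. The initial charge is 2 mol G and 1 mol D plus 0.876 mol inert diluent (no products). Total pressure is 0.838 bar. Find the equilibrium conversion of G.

Take 2 mol G as basis and let X be its fractional conversion, so ξ = X.
Moles: n_G = 2 − 2X; n_D = 1 − X; n_F = 2X; n_I = 0.876 (inert).
Total moles n_T = 3.88 − X.
Mole fractions y_i = n_i/n_T; K_p = p_F^2 / (p_G^2 p_D) with p_i = y_i·P.
This yields a degree-3 equation in X; solving on (0,1), X = 0.802.

X = 0.802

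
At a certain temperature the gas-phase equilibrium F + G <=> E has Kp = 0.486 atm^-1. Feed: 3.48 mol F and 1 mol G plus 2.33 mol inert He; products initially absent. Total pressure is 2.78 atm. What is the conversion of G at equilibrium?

Let X = conversion of G (basis 1 mol G); extent of reaction ξ = X.
Mole table: n_F = 3.48 − X; n_G = 1 − X; n_E = X; n_I = 2.33 (inert).
Summing: n_T = 6.81 − X.
y_i = n_i/n_T, p_i = y_i·P. Kp = p_E / (p_F p_G).
Setting this equal to 0.486 atm^-1 and taking the physical root (0 < X < 1) gives X = 0.394.

X = 0.394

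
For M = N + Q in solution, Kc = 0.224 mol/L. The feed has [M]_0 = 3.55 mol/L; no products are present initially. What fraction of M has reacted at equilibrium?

Let X = conversion of M; extent ξ = 3.55·X mol/L.
Concentrations: [M] = 3.55 − 3.55X; [N] = 3.55X; [Q] = 3.55X.
Kc = [N] [Q] / ([M]).
Setting equal to 0.224 and solving for X on (0,1) gives X = 0.222.

X = 0.222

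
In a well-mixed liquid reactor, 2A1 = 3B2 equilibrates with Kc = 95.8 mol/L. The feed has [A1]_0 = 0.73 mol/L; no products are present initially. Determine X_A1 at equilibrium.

Let X = conversion of A1; extent ξ = 0.73X/2 mol/L.
Concentrations: [A1] = 0.73 − 0.73X; [B2] = 1.09X.
Kc = [B2]^3 / ([A1]^2).
Equating to 95.8 mol/L: the physical root is X = 0.870.

X = 0.870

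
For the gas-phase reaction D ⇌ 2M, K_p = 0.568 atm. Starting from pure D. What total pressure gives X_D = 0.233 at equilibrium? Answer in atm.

P = 2.47 atm

Take 1 mol D as basis and let X be its fractional conversion, so ξ = X.
Mole table: n_D = 1 − X; n_M = 2X.
Total moles n_T = 1 + X.
K_p = p_M^2 / (p_D) with p_i = (n_i/n_T)·P.
At X = 0.233: the mole-fraction product g(X) = Π y_i^ν_i = 0.2296. Since K_p = g(X)·P^{1}, P = (K_p/g)^(1/1) = (0.568/0.2296)^(1/1) = 2.47 atm.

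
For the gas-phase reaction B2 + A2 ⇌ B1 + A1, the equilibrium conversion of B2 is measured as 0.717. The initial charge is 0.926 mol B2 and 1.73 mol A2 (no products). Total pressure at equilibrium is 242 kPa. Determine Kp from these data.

Kp = 1.58

Let X = conversion of B2 (basis 0.926 mol B2); extent of reaction ξ = 0.926X.
Moles: n_B2 = 0.926 − 0.926X; n_A2 = 1.73 − 0.926X; n_B1 = 0.926X; n_A1 = 0.926X.
n_T stays at 2.66 (no change in mole number).
At X = 0.717: n_B2 = 0.262, n_A2 = 1.07, n_B1 = 0.664, n_A1 = 0.664, n_T = 2.66.
p_i = (n_i/n_T)·P. Kp = p_B1 p_A1 / (p_B2 p_A2) = 1.58.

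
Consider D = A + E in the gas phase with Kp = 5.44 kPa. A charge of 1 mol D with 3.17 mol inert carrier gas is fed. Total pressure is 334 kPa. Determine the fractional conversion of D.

Take 1 mol D as basis and let X be its fractional conversion, so ξ = X.
Moles: n_D = 1 − X; n_A = X; n_E = X; n_I = 3.17 (inert).
Total moles n_T = 4.17 + X.
With p_i = (n_i/n_T)P, Kp = p_A p_E / (p_D).
Setting this equal to 5.44 kPa and taking the physical root (0 < X < 1) gives X = 0.234.

X = 0.234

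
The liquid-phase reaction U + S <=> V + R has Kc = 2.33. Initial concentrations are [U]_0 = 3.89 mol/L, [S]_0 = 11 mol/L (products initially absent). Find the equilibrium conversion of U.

X = 0.845

Let X = conversion of U; extent ξ = 3.89·X mol/L.
Concentrations: [U] = 3.89 − 3.89X; [S] = 11 − 3.89X; [V] = 3.89X; [R] = 3.89X.
Kc = [V] [R] / ([U] [S]).
Solving Kc = 2.33 for X ∈ (0,1): X = 0.845.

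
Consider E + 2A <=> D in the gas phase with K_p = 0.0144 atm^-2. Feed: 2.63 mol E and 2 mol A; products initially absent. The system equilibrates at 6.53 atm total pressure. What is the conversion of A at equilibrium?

X = 0.210

Basis: 2 mol A initially; let X = conversion of A. Extent ξ = X.
At extent ξ: n_E = 2.63 − X; n_A = 2 − 2X; n_D = X.
Summing: n_T = 4.63 − 2X.
Mole fractions y_i = n_i/n_T; K_p = p_D / (p_E p_A^2) with p_i = y_i·P.
Substituting and setting equal to 0.0144 atm^-2 gives a polynomial in X; the root in (0,1) is X = 0.210.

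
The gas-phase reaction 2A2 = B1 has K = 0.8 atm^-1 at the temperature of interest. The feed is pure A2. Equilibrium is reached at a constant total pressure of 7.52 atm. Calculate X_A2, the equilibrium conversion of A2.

X = 0.800

Basis: 1 mol A2 initially; let X = conversion of A2. Extent ξ = 0.5X.
Species balance: n_A2 = 1 − X; n_B1 = 0.5X.
Total moles n_T = 1 − 0.5X.
With p_i = (n_i/n_T)P, K = p_B1 / (p_A2^2).
Substituting and setting equal to 0.8 atm^-1 gives a polynomial in X; the root in (0,1) is X = 0.800.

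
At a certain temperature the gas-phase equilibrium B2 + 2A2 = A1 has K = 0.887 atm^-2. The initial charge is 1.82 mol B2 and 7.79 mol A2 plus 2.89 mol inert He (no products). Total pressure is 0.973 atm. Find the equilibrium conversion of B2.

Let X = conversion of B2 (basis 1.82 mol B2); extent of reaction ξ = 1.82X.
Mole table: n_B2 = 1.82 − 1.82X; n_A2 = 7.79 − 3.64X; n_A1 = 1.82X; n_I = 2.89 (inert).
Total moles n_T = 12.5 − 3.64X.
With p_i = (n_i/n_T)P, K = p_A1 / (p_B2 p_A2^2).
Substituting and setting equal to 0.887 atm^-2 gives a polynomial in X; the root in (0,1) is X = 0.230.

X = 0.230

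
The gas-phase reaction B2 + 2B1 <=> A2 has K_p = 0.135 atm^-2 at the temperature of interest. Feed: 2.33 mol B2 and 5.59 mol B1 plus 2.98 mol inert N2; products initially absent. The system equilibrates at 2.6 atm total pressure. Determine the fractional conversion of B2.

Let X = conversion of B2 (basis 2.33 mol B2); extent of reaction ξ = 2.33X.
Species balance: n_B2 = 2.33 − 2.33X; n_B1 = 5.59 − 4.66X; n_A2 = 2.33X; n_I = 2.98 (inert).
Summing: n_T = 10.9 − 4.66X.
With p_i = (n_i/n_T)P, K_p = p_A2 / (p_B2 p_B1^2).
Equating to 0.135 atm^-2 and solving on 0 < X < 1: X = 0.170.

X = 0.170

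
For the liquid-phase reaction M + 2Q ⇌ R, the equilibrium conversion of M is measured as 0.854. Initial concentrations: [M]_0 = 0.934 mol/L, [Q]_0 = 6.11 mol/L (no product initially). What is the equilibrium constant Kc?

Let X = conversion of M.
Concentrations: [M] = 0.934 − 0.934X; [Q] = 6.11 − 1.87X; [R] = 0.934X.
At X = 0.854: [M] = 0.136, [Q] = 4.51, [R] = 0.798.
Kc = [R] / ([M] [Q]^2) = 0.287 (mol/L)^-2.

Kc = 0.287 (mol/L)^-2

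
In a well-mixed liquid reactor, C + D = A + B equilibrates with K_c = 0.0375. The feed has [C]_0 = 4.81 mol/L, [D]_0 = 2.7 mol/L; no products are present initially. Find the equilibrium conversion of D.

X = 0.215

Let X = conversion of D; extent ξ = 2.7·X mol/L.
Concentrations: [C] = 4.81 − 2.7X; [D] = 2.7 − 2.7X; [A] = 2.7X; [B] = 2.7X.
K_c = [A] [B] / ([C] [D]).
This equals 0.0375 at X = 0.215 (the root in 0 < X < 1).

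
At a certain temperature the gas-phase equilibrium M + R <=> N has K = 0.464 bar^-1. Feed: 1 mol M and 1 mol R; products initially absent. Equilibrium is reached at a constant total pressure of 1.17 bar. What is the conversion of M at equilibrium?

Basis: 1 mol M initially; let X = conversion of M. Extent ξ = X.
Species balance: n_M = 1 − X; n_R = 1 − X; n_N = X.
n_T = Σnᵢ = 2 − X.
Mole fractions y_i = n_i/n_T; K = p_N / (p_M p_R) with p_i = y_i·P.
Setting this equal to 0.464 bar^-1 and taking the physical root (0 < X < 1) gives X = 0.195.

X = 0.195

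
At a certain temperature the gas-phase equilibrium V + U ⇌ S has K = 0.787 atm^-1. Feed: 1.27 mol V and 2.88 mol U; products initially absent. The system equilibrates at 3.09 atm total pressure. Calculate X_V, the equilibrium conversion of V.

X = 0.603

Take 1.27 mol V as basis and let X be its fractional conversion, so ξ = 1.27X.
Species balance: n_V = 1.27 − 1.27X; n_U = 2.88 − 1.27X; n_S = 1.27X.
Total moles n_T = 4.15 − 1.27X.
With p_i = (n_i/n_T)P, K = p_S / (p_V p_U).
Setting this equal to 0.787 atm^-1 and taking the physical root (0 < X < 1) gives X = 0.603.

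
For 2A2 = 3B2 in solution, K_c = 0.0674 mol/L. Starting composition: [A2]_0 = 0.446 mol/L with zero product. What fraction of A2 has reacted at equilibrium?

X = 0.284

Let X = conversion of A2; extent ξ = 0.446X/2 mol/L.
Concentrations: [A2] = 0.446 − 0.446X; [B2] = 0.669X.
K_c = [B2]^3 / ([A2]^2).
Solving K_c = 0.0674 for X ∈ (0,1): X = 0.284.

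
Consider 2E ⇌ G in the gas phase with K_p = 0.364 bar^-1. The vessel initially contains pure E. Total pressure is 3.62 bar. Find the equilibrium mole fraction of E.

y_E = 0.571

Let X = conversion of E (basis 1 mol E); extent of reaction ξ = 0.5X.
At extent ξ: n_E = 1 − X; n_G = 0.5X.
Summing: n_T = 1 − 0.5X.
With p_i = (n_i/n_T)P, K_p = p_G / (p_E^2).
Setting this equal to 0.364 bar^-1 and taking the physical root (0 < X < 1) gives X = 0.601.
Then n_E = 0.399, n_T = 0.7, so y_E = 0.571.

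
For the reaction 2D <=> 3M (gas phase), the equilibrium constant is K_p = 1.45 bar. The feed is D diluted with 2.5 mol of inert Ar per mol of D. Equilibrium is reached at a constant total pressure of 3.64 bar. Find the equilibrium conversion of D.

Let X = conversion of D (basis 1 mol D); extent of reaction ξ = 0.5X.
At extent ξ: n_D = 1 − X; n_M = 1.5X; n_I = 2.5 (inert).
n_T = Σnᵢ = 3.5 + 0.5X.
Mole fractions y_i = n_i/n_T; K_p = p_M^3 / (p_D^2) with p_i = y_i·P.
This yields a degree-3 equation in X; solving on (0,1), X = 0.488.

X = 0.488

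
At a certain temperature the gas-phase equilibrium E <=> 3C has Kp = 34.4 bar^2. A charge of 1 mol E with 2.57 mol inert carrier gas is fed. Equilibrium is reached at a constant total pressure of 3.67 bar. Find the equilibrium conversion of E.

X = 0.798

Basis: 1 mol E initially; let X = conversion of E. Extent ξ = X.
Species balance: n_E = 1 − X; n_C = 3X; n_I = 2.57 (inert).
n_T = Σnᵢ = 3.57 + 2X.
Mole fractions y_i = n_i/n_T; Kp = p_C^3 / (p_E) with p_i = y_i·P.
Equating to 34.4 bar^2 and solving on 0 < X < 1: X = 0.798.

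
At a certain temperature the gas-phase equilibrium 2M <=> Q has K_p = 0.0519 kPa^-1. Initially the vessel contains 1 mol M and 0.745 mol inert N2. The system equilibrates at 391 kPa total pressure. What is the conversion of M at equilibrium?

X = 0.835

Take 1 mol M as basis and let X be its fractional conversion, so ξ = 0.5X.
At extent ξ: n_M = 1 − X; n_Q = 0.5X; n_I = 0.745 (inert).
n_T = Σnᵢ = 1.75 − 0.5X.
y_i = n_i/n_T, p_i = y_i·P. K_p = p_Q / (p_M^2).
Substituting and setting equal to 0.0519 kPa^-1 gives a polynomial in X; the root in (0,1) is X = 0.835.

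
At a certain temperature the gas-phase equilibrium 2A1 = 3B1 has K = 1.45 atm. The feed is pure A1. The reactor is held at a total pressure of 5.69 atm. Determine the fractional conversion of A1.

Let X = conversion of A1 (basis 1 mol A1); extent of reaction ξ = 0.5X.
Moles: n_A1 = 1 − X; n_B1 = 1.5X.
Summing: n_T = 1 + 0.5X.
With p_i = (n_i/n_T)P, K = p_B1^3 / (p_A1^2).
This yields a degree-3 equation in X; solving on (0,1), X = 0.338.

X = 0.338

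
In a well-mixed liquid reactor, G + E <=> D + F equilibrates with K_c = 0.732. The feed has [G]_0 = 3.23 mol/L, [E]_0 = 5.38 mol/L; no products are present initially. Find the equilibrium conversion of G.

X = 0.579

Let X = conversion of G; extent ξ = 3.23·X mol/L.
Concentrations: [G] = 3.23 − 3.23X; [E] = 5.38 − 3.23X; [D] = 3.23X; [F] = 3.23X.
K_c = [D] [F] / ([G] [E]).
Solving K_c = 0.732 for X ∈ (0,1): X = 0.579.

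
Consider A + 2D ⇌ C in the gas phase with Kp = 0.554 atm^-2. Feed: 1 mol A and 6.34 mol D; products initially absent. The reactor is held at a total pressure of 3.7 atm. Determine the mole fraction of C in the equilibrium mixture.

Let X = conversion of A (basis 1 mol A); extent of reaction ξ = X.
Mole table: n_A = 1 − X; n_D = 6.34 − 2X; n_C = X.
Summing: n_T = 7.34 − 2X.
With p_i = (n_i/n_T)P, Kp = p_C / (p_A p_D^2).
This yields a degree-3 equation in X; solving on (0,1), X = 0.837.
Then n_C = 0.837, n_T = 5.67, so y_C = 0.148.

y_C = 0.148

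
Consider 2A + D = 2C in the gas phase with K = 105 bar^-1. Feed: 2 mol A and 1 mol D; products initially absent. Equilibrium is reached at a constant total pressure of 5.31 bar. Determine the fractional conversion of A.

X = 0.859

Basis: 2 mol A initially; let X = conversion of A. Extent ξ = X.
Mole table: n_A = 2 − 2X; n_D = 1 − X; n_C = 2X.
Summing: n_T = 3 − X.
With p_i = (n_i/n_T)P, K = p_C^2 / (p_A^2 p_D).
This yields a degree-3 equation in X; solving on (0,1), X = 0.859.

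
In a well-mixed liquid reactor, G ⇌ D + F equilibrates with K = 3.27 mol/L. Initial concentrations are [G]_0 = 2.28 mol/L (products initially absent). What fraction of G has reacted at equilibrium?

Let X = conversion of G; extent ξ = 2.28·X mol/L.
Concentrations: [G] = 2.28 − 2.28X; [D] = 2.28X; [F] = 2.28X.
K = [D] [F] / ([G]).
Equating to 3.27 mol/L: the physical root is X = 0.679.

X = 0.679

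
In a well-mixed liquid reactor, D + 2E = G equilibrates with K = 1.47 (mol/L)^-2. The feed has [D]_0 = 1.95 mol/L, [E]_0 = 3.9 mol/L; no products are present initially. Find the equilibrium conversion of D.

Let X = conversion of D; extent ξ = 1.95·X mol/L.
Concentrations: [D] = 1.95 − 1.95X; [E] = 3.9 − 3.9X; [G] = 1.95X.
K = [G] / ([D] [E]^2).
Equating to 1.47 (mol/L)^-2: the physical root is X = 0.687.

X = 0.687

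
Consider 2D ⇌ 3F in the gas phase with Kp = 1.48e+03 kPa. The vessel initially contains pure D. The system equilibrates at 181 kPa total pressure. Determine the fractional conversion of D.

Take 1 mol D as basis and let X be its fractional conversion, so ξ = 0.5X.
Species balance: n_D = 1 − X; n_F = 1.5X.
n_T = Σnᵢ = 1 + 0.5X.
Mole fractions y_i = n_i/n_T; Kp = p_F^3 / (p_D^2) with p_i = y_i·P.
Substituting and setting equal to 1.48e+03 kPa gives a polynomial in X; the root in (0,1) is X = 0.685.

X = 0.685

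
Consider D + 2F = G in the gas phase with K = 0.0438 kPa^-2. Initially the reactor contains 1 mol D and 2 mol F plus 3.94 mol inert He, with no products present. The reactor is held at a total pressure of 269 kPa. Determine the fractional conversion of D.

Take 1 mol D as basis and let X be its fractional conversion, so ξ = X.
Moles: n_D = 1 − X; n_F = 2 − 2X; n_G = X; n_I = 3.94 (inert).
n_T = Σnᵢ = 6.94 − 2X.
With p_i = (n_i/n_T)P, K = p_G / (p_D p_F^2).
Setting this equal to 0.0438 kPa^-2 and taking the physical root (0 < X < 1) gives X = 0.877.

X = 0.877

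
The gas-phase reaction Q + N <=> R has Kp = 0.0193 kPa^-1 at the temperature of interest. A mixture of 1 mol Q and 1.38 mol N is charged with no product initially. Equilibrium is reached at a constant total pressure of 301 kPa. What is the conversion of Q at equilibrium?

Let X = conversion of Q (basis 1 mol Q); extent of reaction ξ = X.
Mole table: n_Q = 1 − X; n_N = 1.38 − X; n_R = X.
Summing: n_T = 2.38 − X.
Mole fractions y_i = n_i/n_T; Kp = p_R / (p_Q p_N) with p_i = y_i·P.
Substituting and setting equal to 0.0193 kPa^-1 gives a polynomial in X; the root in (0,1) is X = 0.701.

X = 0.701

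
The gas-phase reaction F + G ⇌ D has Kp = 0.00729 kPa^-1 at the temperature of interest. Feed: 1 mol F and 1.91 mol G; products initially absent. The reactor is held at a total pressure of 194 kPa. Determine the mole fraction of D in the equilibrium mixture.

Let X = conversion of F (basis 1 mol F); extent of reaction ξ = X.
At extent ξ: n_F = 1 − X; n_G = 1.91 − X; n_D = X.
Total moles n_T = 2.91 − X.
Mole fractions y_i = n_i/n_T; Kp = p_D / (p_F p_G) with p_i = y_i·P.
Setting this equal to 0.00729 kPa^-1 and taking the physical root (0 < X < 1) gives X = 0.456.
Then n_D = 0.456, n_T = 2.45, so y_D = 0.186.

y_D = 0.186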